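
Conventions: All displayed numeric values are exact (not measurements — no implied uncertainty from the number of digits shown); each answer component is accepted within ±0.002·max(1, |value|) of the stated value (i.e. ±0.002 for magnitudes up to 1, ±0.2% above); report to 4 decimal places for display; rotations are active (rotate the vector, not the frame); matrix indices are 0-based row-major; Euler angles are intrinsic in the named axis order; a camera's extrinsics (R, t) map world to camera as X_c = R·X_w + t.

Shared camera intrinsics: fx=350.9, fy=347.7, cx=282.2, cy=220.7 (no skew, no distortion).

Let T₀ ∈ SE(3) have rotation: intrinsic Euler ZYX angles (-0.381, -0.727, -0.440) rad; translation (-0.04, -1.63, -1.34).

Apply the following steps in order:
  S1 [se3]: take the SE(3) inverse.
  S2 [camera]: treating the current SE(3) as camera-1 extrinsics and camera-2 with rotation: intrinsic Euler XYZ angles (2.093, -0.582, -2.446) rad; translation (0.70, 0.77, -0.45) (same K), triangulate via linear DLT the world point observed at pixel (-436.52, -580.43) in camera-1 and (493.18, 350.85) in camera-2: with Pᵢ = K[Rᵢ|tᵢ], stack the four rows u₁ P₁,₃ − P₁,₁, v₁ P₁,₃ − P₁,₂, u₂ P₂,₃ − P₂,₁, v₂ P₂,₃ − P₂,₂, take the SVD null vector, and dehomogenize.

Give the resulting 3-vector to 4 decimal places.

result = (-1.2011, -1.8130, -1.3226)

after S1 (invert_se3): R=[0.6936 -0.2778 0.6646; 0.5992 0.7346 -0.3182; -0.3998 0.6190 0.6760], t=(0.4655, 0.7949, 1.8988)
after S2 (triangulate): (-1.2011, -1.8130, -1.3226)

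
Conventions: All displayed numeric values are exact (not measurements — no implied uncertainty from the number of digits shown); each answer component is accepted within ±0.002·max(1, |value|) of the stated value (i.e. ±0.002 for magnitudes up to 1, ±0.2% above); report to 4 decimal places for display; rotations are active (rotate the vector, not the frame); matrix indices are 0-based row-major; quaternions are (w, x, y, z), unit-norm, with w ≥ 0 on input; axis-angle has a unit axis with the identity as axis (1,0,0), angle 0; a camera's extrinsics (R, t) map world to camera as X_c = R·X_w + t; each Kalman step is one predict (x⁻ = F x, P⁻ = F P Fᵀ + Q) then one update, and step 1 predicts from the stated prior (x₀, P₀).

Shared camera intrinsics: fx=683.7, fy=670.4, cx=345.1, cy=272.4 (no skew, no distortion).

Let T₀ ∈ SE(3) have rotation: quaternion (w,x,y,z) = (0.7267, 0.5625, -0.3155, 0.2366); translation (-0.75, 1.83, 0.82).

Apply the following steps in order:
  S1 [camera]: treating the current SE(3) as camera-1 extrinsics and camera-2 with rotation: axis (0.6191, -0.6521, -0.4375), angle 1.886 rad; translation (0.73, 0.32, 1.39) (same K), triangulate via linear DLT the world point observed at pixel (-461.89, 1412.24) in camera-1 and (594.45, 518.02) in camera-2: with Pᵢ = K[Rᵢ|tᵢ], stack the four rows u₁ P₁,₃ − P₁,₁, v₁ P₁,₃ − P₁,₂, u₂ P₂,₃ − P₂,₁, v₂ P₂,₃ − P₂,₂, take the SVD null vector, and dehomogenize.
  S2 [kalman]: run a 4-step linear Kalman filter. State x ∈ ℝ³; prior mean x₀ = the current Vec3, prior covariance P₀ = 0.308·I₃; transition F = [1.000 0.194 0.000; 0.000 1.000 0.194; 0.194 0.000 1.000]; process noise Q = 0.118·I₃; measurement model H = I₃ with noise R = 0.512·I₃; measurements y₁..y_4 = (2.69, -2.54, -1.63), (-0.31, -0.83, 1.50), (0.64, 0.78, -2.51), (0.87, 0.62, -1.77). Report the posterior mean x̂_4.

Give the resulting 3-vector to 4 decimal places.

after S1 (triangulate): (-0.2396, 1.7348, -0.6342)
after S2 (kf_track): (0.6165, 0.0259, -1.1006)

result = (0.6165, 0.0259, -1.1006)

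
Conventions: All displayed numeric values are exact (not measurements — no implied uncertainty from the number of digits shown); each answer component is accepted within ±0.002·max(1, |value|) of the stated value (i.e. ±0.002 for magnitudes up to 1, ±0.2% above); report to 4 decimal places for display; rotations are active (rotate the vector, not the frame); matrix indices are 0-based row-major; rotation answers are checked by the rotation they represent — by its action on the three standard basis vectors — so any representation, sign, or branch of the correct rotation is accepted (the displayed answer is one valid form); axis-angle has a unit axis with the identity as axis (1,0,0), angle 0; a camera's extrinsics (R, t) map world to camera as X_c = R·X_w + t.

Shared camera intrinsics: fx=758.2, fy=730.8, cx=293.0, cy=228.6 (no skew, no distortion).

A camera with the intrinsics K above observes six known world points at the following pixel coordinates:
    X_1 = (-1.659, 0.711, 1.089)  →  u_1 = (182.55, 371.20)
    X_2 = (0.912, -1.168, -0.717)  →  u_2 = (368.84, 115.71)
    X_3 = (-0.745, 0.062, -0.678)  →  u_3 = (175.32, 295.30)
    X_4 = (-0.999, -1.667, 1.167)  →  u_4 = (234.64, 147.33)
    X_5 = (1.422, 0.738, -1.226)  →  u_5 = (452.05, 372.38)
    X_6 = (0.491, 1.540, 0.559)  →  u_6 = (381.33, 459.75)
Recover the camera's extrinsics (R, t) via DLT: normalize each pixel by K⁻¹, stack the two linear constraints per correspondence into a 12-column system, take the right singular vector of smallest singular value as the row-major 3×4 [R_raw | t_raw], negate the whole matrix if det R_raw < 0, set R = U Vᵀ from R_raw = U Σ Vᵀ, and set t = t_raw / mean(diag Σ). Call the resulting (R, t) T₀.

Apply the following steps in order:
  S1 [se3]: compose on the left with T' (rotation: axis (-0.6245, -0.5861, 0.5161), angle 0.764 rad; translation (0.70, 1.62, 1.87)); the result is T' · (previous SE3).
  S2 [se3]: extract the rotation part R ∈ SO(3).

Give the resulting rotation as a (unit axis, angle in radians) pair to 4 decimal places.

rotation (axis_angle) = ((-0.9350, -0.2274, 0.2720), 0.7045)

source (pnp_recover): camera pose = R=[0.9371 0.0550 0.3447; -0.1071 0.9852 0.1338; -0.3323 -0.1623 0.9291], t=(0.0100, 0.4900, 6.3099)
after S1 (compose_se3): R=[0.9701 -0.1255 -0.2078; 0.2268 0.7742 0.5909; 0.0868 -0.6203 0.7795], t=(-2.5406, 4.2209, 6.6438)
after S2 (rot_of_se3): [0.9701 -0.1255 -0.2078; 0.2268 0.7742 0.5909; 0.0868 -0.6203 0.7795]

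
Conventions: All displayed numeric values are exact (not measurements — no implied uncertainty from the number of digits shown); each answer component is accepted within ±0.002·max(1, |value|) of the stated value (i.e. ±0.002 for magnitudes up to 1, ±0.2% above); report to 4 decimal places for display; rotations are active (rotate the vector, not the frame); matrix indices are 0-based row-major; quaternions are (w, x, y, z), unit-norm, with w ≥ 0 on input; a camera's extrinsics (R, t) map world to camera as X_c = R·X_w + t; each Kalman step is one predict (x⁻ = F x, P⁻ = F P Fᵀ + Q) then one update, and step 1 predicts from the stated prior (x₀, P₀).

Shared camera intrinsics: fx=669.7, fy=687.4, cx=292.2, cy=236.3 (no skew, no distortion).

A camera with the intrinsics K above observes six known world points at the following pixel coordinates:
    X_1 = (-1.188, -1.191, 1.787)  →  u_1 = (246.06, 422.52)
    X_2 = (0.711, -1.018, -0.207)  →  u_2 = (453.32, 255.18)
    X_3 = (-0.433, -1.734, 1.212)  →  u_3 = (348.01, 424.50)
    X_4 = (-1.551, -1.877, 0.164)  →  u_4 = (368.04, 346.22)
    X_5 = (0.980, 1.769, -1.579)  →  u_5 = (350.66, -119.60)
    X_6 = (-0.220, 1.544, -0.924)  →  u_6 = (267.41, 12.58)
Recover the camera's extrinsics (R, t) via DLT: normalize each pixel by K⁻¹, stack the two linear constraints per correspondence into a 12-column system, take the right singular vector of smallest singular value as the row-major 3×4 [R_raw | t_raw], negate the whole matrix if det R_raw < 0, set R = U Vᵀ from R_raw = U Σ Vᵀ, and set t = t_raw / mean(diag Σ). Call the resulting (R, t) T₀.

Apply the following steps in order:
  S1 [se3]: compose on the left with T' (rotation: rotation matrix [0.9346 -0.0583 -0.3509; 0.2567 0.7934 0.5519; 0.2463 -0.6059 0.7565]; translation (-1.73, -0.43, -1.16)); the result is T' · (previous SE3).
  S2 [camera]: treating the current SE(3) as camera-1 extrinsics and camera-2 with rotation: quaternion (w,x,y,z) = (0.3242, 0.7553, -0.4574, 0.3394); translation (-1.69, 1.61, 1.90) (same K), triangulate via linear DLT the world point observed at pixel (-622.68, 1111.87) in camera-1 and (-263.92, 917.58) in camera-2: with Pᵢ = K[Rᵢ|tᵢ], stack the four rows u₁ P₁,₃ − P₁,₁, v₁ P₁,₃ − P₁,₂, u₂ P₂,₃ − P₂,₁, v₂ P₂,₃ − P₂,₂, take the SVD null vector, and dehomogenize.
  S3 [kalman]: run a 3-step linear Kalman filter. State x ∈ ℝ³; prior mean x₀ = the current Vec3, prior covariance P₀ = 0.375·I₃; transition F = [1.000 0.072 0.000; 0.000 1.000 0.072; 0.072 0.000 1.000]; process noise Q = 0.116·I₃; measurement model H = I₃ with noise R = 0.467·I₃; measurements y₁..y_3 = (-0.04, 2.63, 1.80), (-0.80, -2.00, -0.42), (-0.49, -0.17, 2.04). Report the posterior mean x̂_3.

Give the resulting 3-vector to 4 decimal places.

source (pnp_recover): camera pose = R=[0.3690 -0.6759 -0.6380; -0.1028 -0.7119 0.6947; -0.9237 -0.1908 -0.3321], t=(0.3000, -0.3500, 6.1396)
after S1 (compose_se3): R=[0.6750 -0.5232 -0.5202; -0.4966 -0.8436 0.2041; -0.5457 0.1206 -0.8293], t=(-3.5837, 2.7578, 3.7704)
after S2 (triangulate): (-0.1323, -0.6840, 1.1019)
after S3 (kf_track): (-0.4317, -0.1646, 1.1679)

result = (-0.4317, -0.1646, 1.1679)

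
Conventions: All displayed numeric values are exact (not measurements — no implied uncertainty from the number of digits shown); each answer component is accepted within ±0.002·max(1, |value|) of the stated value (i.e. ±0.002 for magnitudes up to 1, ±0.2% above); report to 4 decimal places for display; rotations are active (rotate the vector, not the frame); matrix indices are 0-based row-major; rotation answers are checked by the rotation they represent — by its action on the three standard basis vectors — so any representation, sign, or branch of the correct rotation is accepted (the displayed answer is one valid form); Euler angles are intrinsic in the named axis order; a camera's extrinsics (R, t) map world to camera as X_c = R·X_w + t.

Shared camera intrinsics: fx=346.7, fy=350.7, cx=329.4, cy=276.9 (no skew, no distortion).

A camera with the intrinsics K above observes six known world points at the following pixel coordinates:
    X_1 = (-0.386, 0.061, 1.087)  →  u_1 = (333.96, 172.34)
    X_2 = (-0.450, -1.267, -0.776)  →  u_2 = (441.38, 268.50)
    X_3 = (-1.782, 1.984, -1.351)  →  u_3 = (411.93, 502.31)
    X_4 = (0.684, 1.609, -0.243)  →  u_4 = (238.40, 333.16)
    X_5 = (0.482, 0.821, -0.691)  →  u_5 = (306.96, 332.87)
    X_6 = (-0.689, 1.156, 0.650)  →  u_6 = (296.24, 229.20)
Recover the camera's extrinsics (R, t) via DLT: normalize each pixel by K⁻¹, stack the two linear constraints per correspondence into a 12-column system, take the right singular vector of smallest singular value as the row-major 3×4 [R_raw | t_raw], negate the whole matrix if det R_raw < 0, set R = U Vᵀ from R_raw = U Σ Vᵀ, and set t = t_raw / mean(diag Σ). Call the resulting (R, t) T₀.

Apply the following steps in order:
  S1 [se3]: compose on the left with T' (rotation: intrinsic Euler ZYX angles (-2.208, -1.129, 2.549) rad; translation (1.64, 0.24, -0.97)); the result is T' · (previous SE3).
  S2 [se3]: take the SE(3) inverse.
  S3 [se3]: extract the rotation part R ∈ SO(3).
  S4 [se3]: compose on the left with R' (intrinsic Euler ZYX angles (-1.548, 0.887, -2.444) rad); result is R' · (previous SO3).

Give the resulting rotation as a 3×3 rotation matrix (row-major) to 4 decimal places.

rotation (matrix) = ((-0.0877, -0.9912, -0.0994), (0.9939, -0.0937, 0.0573), (-0.0661, -0.0938, 0.9934))

source (pnp_recover): camera pose = R=[-0.6236 -0.6778 -0.3896; 0.1245 0.4058 -0.9054; 0.7718 -0.6131 -0.1687], t=(0.2800, -0.2600, 4.7701)
after S1 (compose_se3): R=[-0.5777 0.5725 0.5818; 0.1176 0.7637 -0.6348; -0.8077 -0.2983 -0.5086], t=(-2.6054, -1.3800, -2.4707)
after S2 (invert_se3): R=[-0.5777 0.1176 -0.8077; 0.5725 0.7637 -0.2983; 0.5818 -0.6348 -0.5086], t=(-3.3385, 1.8085, -0.6168)
after S3 (rot_of_se3): [-0.5777 0.1176 -0.8077; 0.5725 0.7637 -0.2983; 0.5818 -0.6348 -0.5086]
after S4 (compose_so3): [-0.0877 -0.9912 -0.0994; 0.9939 -0.0937 0.0573; -0.0661 -0.0938 0.9934]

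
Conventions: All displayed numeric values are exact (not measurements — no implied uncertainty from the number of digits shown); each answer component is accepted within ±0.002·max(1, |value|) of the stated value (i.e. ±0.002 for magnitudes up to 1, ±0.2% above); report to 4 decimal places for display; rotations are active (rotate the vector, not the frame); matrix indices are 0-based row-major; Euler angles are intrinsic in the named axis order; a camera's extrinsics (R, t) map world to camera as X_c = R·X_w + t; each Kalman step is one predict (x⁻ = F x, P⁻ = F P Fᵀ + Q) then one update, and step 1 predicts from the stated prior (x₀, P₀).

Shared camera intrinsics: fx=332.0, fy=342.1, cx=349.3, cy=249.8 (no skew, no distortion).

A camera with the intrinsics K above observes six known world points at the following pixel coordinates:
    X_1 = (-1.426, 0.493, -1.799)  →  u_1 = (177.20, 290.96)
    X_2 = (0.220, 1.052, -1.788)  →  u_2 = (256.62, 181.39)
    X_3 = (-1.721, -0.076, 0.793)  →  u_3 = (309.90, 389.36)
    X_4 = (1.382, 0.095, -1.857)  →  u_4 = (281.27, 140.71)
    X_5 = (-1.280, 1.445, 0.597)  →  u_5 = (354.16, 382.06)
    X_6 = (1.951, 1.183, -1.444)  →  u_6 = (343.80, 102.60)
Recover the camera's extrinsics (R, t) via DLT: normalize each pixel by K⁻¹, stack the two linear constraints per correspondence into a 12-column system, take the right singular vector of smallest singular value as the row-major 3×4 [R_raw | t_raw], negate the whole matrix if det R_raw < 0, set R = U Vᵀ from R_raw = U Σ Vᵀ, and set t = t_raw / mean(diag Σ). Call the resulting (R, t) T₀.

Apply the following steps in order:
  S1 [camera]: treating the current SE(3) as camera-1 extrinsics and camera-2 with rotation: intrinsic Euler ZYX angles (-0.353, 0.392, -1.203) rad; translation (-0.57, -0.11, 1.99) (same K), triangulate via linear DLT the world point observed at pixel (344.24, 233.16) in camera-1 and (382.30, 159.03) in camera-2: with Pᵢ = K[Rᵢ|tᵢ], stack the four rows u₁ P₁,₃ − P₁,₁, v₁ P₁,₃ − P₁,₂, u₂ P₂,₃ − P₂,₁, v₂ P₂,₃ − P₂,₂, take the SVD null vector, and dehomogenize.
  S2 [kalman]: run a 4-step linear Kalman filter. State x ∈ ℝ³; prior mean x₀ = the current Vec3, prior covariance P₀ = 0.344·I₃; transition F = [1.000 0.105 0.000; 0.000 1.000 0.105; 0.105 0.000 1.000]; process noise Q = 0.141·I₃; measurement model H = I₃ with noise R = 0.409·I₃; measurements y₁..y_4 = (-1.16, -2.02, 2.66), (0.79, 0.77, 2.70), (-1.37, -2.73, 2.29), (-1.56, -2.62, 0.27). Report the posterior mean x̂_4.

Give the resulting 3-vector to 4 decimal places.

result = (-1.1355, -1.7654, 1.1936)

source (pnp_recover): camera pose = R=[0.4735 0.4380 0.7642; -0.8214 -0.0934 0.5626; 0.3178 -0.8941 0.3155], t=(-0.4201, 0.4099, 5.8100)
after S1 (triangulate): (0.8507, -0.1093, -0.0378)
after S2 (kf_track): (-1.1355, -1.7654, 1.1936)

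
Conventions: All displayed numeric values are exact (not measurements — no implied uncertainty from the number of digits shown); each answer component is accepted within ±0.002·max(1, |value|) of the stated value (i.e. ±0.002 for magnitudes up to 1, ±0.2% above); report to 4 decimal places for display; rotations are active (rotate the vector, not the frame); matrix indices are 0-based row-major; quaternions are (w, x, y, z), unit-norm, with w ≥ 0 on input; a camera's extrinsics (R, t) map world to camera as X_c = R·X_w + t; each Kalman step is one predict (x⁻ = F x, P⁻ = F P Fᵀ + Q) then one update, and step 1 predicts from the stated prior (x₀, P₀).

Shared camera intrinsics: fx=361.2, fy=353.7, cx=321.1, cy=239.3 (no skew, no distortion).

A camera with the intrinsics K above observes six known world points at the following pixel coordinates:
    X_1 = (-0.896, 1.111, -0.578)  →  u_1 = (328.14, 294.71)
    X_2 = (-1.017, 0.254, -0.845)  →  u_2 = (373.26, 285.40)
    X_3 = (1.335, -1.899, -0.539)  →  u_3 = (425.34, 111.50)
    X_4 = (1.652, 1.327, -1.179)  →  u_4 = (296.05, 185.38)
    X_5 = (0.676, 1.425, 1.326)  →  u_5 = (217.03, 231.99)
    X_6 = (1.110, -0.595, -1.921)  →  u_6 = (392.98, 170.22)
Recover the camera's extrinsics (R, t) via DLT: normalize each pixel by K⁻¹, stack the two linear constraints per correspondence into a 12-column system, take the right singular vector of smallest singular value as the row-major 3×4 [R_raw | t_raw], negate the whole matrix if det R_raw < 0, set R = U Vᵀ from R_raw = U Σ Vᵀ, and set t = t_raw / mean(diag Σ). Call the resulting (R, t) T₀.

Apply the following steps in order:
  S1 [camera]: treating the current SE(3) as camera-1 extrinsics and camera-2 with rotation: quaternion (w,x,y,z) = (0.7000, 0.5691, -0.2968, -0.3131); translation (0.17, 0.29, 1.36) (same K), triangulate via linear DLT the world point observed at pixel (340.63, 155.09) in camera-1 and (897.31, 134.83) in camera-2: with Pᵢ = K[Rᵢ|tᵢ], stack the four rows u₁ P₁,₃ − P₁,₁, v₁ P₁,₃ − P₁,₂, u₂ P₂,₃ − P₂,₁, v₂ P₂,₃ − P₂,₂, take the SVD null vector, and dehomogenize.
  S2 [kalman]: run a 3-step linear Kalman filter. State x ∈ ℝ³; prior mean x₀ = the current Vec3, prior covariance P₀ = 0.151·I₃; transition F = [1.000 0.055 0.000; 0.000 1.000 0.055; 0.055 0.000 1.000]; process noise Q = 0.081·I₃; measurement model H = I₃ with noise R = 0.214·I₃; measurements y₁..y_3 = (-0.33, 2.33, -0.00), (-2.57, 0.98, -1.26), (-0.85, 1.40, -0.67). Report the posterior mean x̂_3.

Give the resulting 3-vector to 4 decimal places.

result = (-0.8140, 1.1723, -0.7872)

source (pnp_recover): camera pose = R=[-0.3383 -0.7614 -0.5530; -0.9285 0.3657 0.0646; 0.1530 0.5353 -0.8307], t=(0.3601, -0.1000, 6.0901)
after S1 (triangulate): (1.6521, -0.0261, -1.0260)
after S2 (kf_track): (-0.8140, 1.1723, -0.7872)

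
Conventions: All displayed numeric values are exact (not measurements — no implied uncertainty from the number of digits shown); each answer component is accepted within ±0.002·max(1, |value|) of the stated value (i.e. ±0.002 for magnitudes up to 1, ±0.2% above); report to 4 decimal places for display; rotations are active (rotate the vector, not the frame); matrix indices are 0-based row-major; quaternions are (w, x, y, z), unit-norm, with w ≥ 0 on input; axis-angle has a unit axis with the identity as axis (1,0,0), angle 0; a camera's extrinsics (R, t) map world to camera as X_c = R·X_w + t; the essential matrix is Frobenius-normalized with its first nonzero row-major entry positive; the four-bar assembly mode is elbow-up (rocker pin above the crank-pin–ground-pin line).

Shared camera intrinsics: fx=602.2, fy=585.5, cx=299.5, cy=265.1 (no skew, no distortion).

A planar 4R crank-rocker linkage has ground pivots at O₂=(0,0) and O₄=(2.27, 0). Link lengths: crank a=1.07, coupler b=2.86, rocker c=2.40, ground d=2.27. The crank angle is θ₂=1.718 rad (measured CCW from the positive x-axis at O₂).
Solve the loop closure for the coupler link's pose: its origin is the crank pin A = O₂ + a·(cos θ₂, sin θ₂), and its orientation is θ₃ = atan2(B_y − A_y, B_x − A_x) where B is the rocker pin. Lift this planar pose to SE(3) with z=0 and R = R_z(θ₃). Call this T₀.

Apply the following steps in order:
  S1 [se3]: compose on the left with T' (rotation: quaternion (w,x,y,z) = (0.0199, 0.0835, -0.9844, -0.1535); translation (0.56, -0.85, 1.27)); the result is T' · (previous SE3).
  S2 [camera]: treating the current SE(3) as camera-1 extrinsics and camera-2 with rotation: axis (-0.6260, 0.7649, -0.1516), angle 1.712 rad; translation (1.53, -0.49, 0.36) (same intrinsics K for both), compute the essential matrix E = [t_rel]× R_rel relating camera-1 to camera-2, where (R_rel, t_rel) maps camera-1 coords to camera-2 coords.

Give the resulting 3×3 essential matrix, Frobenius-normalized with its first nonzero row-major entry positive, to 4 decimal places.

matrix = [0.1303 -0.0045 -0.0699; 0.3243 -0.6246 -0.0150; -0.5186 -0.2919 0.3584]

source (fourbar_fk): coupler pose = R=[0.8835 -0.4684 0.0000; 0.4684 0.8835 0.0000; 0.0000 0.0000 1.0000], t=(-0.1569, 1.0584, 0.0000)
after S1 (compose_se3): R=[-0.9447 0.3216 -0.0648; 0.2891 0.9094 0.2989; 0.1551 0.2636 -0.9521], t=(0.5471, 0.1705, 1.5913)
after S2 (essential): [0.1303 -0.0045 -0.0699; 0.3243 -0.6246 -0.0150; -0.5186 -0.2919 0.3584]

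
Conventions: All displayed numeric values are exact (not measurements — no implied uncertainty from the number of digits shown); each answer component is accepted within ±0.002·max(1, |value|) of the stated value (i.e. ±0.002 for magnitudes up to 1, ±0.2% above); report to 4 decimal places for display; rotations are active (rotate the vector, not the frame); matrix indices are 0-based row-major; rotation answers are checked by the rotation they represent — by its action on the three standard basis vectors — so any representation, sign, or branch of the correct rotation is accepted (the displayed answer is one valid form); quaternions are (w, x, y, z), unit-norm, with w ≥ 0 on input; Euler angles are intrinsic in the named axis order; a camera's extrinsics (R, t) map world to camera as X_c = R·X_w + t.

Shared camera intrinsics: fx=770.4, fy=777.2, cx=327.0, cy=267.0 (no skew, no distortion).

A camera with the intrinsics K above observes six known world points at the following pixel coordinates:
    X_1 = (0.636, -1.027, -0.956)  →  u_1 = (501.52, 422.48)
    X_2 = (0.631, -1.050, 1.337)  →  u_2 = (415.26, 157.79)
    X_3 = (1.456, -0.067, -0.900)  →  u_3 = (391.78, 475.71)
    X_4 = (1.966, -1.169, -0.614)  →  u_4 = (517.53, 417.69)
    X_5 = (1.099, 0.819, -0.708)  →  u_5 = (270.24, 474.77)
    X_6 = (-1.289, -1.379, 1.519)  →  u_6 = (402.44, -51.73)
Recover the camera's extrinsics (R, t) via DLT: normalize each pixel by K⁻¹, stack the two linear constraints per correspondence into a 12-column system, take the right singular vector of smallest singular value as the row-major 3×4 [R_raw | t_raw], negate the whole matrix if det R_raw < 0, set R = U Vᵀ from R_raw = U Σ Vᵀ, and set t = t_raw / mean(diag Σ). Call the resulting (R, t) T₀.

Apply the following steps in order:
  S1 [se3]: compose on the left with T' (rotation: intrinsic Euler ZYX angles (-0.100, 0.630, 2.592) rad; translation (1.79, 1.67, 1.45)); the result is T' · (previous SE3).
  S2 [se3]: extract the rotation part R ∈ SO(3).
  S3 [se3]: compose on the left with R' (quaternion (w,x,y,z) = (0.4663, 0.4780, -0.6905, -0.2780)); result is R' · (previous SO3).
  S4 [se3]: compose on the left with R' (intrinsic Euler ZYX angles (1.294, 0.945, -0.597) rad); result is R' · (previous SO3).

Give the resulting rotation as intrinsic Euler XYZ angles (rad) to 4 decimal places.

rotation (euler_xyz) = (-2.3068, -1.0239, 0.6133)

source (pnp_recover): camera pose = R=[0.2785 -0.9364 -0.2136; 0.4169 0.3182 -0.8515; 0.8653 0.1481 0.4790], t=(-0.1400, 0.3100, 5.3702)
after S1 (compose_se3): R=[-0.1616 -0.7643 -0.6243; -0.7953 -0.2738 0.5409; -0.5843 0.5839 -0.5636], t=(-1.2185, -1.1130, -2.0369)
after S2 (rot_of_se3): [-0.1616 -0.7643 -0.6243; -0.7953 -0.2738 0.5409; -0.5843 0.5839 -0.5636]
after S3 (compose_so3): [0.8679 -0.3388 0.3634; -0.1242 0.5602 0.8190; -0.4810 -0.7559 0.4441]
after S4 (compose_so3): [0.4252 -0.2993 -0.8542; 0.1313 -0.9134 0.3854; -0.8955 -0.2760 -0.3491]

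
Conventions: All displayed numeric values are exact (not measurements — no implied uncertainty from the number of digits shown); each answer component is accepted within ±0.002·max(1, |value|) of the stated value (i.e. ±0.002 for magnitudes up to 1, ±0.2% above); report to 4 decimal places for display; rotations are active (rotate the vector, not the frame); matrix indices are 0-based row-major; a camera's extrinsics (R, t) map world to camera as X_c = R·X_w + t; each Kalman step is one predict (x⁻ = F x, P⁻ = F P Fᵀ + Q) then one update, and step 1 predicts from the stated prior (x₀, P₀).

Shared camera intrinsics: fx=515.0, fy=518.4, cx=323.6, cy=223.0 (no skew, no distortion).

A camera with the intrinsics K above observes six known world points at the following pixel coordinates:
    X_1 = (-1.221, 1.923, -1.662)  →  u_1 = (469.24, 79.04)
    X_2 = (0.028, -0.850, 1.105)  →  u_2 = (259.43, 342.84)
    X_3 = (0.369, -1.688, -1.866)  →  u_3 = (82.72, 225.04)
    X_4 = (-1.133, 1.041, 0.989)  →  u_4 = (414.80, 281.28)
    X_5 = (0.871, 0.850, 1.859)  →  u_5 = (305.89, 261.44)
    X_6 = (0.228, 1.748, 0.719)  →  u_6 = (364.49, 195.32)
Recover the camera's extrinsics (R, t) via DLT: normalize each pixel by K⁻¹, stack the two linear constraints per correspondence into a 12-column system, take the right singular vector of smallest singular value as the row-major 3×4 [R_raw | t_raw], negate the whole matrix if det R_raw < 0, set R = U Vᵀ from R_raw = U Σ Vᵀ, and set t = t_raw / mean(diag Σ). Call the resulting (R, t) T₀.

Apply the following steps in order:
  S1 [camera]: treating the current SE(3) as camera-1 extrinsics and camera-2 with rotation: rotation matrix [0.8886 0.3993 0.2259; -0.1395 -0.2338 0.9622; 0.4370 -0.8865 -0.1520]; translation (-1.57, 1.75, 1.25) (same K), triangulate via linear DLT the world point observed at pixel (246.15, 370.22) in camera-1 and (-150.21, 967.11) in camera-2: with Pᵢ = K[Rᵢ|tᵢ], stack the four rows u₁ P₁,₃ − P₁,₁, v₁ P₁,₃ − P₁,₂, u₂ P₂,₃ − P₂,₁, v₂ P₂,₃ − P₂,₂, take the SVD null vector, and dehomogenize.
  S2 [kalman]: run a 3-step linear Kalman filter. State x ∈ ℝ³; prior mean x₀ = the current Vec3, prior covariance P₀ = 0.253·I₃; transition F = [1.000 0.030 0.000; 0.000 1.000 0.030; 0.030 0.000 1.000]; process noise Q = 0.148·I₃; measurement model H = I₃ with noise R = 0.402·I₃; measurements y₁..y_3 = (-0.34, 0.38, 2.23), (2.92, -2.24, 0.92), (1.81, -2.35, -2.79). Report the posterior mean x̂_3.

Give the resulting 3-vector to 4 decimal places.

result = (1.4284, -1.7324, -0.5386)

source (pnp_recover): camera pose = R=[-0.7567 0.6395 0.1360; -0.4176 -0.6328 0.6520; 0.5030 0.4366 0.7459], t=(-0.4300, 0.3200, 6.3105)
after S1 (triangulate): (-0.1428, -1.2379, 1.0340)
after S2 (kf_track): (1.4284, -1.7324, -0.5386)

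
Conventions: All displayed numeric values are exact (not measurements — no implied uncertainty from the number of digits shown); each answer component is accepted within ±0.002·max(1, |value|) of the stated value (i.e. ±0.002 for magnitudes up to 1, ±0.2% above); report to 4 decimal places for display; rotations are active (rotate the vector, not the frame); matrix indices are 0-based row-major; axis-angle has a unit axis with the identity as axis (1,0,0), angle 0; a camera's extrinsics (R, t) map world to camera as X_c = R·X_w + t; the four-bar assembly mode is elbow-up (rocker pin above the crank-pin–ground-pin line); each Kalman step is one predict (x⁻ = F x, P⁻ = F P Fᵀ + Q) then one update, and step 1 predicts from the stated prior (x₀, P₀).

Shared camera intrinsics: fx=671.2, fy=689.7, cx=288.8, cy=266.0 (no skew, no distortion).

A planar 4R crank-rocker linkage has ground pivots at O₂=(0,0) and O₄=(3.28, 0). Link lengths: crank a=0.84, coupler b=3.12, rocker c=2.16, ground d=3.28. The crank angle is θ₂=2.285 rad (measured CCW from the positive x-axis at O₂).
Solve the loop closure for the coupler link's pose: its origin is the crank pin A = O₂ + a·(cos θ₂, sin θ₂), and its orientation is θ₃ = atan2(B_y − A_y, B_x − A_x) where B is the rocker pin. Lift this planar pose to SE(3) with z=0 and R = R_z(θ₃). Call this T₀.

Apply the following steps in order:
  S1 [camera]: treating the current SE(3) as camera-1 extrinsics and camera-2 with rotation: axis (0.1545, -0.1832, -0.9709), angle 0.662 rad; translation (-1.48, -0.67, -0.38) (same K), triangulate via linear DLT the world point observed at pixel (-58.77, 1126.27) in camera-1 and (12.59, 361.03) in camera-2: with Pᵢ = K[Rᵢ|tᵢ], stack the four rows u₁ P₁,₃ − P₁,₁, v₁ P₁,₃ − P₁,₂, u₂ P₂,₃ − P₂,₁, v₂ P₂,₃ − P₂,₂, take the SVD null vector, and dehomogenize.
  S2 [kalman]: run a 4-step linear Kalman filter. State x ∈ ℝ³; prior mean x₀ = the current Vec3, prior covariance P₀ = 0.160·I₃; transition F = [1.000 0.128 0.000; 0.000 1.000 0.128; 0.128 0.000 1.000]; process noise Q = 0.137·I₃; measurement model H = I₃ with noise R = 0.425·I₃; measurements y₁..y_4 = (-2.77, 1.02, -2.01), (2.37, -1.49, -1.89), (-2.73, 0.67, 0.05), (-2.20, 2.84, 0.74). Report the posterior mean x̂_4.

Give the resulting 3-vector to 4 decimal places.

source (fourbar_fk): coupler pose = R=[0.9111 -0.4123 0.0000; 0.4123 0.9111 0.0000; 0.0000 0.0000 1.0000], t=(-0.5502, 0.6347, 0.0000)
after S1 (triangulate): (0.3107, 1.4566, 1.6755)
after S2 (kf_track): (-1.3180, 1.3321, 0.0253)

result = (-1.3180, 1.3321, 0.0253)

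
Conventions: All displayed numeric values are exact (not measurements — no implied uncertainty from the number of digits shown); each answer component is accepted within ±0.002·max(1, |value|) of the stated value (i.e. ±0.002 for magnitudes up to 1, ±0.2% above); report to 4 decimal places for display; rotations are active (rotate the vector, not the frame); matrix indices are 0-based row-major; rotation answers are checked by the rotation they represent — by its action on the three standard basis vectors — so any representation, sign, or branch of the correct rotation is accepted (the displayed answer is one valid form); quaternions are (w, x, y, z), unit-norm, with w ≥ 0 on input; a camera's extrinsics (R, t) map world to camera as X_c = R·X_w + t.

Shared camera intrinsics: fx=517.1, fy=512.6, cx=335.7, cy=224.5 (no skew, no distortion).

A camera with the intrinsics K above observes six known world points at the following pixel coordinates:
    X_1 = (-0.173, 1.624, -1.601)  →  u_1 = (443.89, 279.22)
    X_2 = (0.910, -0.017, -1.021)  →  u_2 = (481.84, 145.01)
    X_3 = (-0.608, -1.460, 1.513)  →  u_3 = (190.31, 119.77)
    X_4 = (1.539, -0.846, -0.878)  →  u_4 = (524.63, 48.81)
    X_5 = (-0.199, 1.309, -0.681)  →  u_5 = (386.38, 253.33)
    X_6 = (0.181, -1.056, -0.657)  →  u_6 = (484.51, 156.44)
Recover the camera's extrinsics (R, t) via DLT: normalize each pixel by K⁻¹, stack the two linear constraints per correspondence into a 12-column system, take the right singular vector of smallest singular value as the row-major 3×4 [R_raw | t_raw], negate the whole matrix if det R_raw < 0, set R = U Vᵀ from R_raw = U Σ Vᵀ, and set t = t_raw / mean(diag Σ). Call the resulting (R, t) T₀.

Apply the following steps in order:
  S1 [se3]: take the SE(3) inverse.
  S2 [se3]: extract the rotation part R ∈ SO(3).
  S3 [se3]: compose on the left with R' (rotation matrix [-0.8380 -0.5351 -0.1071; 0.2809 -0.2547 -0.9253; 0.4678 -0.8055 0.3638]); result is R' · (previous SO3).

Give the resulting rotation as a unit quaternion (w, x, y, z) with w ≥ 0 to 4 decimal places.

source (pnp_recover): camera pose = R=[0.2939 -0.2145 -0.9314; -0.9083 0.2407 -0.3421; 0.2976 0.9466 -0.1241], t=(0.3300, -0.3700, 5.1094)
after S1 (invert_se3): R=[0.2939 -0.9083 0.2976; -0.2145 0.2407 0.9466; -0.9314 -0.3421 -0.1241], t=(-1.9537, -4.6766, 0.8150)
after S2 (rot_of_se3): [0.2939 -0.9083 0.2976; -0.2145 0.2407 0.9466; -0.9314 -0.3421 -0.1241]
after S3 (compose_so3): [-0.0317 0.6690 -0.7426; 0.9991 0.0000 -0.0427; -0.0285 -0.7433 -0.6684]

rotation (quat) = (0.2738, -0.6396, -0.6520, 0.3014)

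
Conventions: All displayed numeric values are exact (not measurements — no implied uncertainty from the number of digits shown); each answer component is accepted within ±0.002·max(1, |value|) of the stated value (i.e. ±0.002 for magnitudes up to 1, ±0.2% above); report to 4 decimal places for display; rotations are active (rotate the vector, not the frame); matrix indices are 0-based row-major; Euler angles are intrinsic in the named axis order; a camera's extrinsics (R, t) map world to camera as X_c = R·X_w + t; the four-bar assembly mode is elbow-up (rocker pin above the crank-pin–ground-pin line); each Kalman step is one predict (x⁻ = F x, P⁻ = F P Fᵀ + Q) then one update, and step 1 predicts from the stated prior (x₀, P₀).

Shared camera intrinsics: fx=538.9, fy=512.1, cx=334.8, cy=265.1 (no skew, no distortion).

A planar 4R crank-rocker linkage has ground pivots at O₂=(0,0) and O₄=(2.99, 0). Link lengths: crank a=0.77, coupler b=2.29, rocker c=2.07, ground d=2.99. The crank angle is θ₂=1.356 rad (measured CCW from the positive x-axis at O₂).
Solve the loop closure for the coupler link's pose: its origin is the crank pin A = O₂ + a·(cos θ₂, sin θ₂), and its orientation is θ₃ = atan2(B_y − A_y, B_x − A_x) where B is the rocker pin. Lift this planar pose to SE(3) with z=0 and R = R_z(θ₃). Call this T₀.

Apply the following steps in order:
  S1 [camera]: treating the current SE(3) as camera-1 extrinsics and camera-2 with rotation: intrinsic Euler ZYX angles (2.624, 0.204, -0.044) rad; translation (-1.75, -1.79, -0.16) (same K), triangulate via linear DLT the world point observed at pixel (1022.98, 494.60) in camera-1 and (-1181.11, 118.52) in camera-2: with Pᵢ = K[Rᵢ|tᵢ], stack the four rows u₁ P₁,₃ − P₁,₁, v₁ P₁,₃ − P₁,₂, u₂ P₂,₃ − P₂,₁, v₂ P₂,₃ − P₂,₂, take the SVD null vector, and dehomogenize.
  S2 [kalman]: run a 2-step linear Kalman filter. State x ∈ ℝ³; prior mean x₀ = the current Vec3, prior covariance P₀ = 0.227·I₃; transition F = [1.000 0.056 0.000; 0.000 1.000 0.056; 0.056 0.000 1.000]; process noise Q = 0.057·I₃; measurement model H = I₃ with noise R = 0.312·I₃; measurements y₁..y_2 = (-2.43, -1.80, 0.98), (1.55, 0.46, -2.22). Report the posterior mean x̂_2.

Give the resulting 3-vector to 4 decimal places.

source (fourbar_fk): coupler pose = R=[0.8673 -0.4977 0.0000; 0.4977 0.8673 0.0000; 0.0000 0.0000 1.0000], t=(0.1641, 0.7523, 0.0000)
after S1 (triangulate): (1.3130, -0.9103, 1.3751)
after S2 (kf_track): (0.2399, -0.6008, -0.1405)

result = (0.2399, -0.6008, -0.1405)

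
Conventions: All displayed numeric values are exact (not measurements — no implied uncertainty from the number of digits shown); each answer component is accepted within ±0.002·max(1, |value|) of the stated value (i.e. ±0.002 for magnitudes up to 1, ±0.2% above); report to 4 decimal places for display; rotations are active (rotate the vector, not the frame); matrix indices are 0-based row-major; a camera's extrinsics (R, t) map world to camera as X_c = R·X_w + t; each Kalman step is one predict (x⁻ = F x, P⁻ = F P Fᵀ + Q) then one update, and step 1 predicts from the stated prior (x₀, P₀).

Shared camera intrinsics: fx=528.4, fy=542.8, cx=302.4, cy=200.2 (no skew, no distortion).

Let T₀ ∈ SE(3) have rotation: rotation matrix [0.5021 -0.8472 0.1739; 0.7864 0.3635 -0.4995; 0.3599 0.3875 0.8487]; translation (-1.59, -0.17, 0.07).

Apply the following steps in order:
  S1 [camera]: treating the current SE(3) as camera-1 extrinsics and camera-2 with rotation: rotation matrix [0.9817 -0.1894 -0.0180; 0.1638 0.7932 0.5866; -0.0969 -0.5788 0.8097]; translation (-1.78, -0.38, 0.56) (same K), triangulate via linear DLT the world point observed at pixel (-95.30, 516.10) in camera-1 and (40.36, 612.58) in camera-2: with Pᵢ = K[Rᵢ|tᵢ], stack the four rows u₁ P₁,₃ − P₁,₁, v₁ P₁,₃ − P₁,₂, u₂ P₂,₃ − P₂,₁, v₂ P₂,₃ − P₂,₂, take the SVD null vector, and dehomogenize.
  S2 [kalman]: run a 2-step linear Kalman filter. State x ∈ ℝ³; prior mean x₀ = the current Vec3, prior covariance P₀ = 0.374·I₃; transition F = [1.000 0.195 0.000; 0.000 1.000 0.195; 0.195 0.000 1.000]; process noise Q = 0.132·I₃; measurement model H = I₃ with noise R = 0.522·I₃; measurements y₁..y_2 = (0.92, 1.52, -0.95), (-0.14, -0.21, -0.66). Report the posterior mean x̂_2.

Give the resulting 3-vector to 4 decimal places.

after S1 (triangulate): (1.5083, 0.3795, 0.7165)
after S2 (kf_track): (0.6521, 0.3407, -0.2292)

result = (0.6521, 0.3407, -0.2292)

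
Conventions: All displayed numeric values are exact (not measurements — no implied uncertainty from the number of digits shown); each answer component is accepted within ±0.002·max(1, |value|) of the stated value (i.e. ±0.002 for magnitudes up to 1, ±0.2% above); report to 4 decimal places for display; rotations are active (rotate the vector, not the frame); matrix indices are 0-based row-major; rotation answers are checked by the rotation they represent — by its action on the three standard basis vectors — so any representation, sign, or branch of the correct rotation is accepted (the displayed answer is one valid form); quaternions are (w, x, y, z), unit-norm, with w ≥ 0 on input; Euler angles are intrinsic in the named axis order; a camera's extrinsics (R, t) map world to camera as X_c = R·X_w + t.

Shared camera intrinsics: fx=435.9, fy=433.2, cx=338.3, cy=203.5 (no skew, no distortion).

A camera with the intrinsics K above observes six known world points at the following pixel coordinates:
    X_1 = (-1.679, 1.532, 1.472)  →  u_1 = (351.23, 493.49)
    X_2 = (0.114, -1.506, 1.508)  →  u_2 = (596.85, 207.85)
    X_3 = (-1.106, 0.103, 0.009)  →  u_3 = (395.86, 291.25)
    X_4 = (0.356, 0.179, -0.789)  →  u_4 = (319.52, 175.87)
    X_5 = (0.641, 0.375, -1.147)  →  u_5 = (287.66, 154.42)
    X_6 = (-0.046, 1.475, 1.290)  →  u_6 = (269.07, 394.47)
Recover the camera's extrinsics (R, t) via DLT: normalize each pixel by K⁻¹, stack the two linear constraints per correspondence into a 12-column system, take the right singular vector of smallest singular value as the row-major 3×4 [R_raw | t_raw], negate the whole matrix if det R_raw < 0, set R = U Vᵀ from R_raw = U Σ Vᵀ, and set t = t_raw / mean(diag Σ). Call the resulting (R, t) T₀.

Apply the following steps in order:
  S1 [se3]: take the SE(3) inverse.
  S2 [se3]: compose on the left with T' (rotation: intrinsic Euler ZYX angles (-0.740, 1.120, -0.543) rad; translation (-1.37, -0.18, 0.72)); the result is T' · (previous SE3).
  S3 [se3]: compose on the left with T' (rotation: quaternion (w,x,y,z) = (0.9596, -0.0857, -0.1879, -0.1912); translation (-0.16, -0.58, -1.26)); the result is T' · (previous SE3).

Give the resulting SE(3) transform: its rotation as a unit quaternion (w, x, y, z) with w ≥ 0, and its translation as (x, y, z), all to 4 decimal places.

rotation (quat) = (0.4553, 0.0630, -0.7845, -0.4162), translation = (2.0560, -2.8722, -0.3573)

source (pnp_recover): camera pose = R=[-0.4238 -0.8591 0.2868; -0.7286 0.5115 0.4556; -0.5381 -0.0159 -0.8427], t=(0.3100, 0.2000, 4.6603)
after S1 (invert_se3): R=[-0.4238 -0.7286 -0.5381; -0.8591 0.5115 -0.0159; 0.2868 0.4556 -0.8427], t=(2.7848, 0.2383, 3.7473)
after S2 (compose_se3): R=[-0.0741 0.3032 -0.9501; -0.7277 0.6349 0.2594; 0.6819 0.7106 0.1736], t=(3.0199, -1.2901, -0.4425)
after S3 (compose_se3): R=[-0.5774 0.2801 -0.7669; -0.4779 0.6456 0.5956; 0.6620 0.7104 -0.2390], t=(2.0560, -2.8722, -0.3573)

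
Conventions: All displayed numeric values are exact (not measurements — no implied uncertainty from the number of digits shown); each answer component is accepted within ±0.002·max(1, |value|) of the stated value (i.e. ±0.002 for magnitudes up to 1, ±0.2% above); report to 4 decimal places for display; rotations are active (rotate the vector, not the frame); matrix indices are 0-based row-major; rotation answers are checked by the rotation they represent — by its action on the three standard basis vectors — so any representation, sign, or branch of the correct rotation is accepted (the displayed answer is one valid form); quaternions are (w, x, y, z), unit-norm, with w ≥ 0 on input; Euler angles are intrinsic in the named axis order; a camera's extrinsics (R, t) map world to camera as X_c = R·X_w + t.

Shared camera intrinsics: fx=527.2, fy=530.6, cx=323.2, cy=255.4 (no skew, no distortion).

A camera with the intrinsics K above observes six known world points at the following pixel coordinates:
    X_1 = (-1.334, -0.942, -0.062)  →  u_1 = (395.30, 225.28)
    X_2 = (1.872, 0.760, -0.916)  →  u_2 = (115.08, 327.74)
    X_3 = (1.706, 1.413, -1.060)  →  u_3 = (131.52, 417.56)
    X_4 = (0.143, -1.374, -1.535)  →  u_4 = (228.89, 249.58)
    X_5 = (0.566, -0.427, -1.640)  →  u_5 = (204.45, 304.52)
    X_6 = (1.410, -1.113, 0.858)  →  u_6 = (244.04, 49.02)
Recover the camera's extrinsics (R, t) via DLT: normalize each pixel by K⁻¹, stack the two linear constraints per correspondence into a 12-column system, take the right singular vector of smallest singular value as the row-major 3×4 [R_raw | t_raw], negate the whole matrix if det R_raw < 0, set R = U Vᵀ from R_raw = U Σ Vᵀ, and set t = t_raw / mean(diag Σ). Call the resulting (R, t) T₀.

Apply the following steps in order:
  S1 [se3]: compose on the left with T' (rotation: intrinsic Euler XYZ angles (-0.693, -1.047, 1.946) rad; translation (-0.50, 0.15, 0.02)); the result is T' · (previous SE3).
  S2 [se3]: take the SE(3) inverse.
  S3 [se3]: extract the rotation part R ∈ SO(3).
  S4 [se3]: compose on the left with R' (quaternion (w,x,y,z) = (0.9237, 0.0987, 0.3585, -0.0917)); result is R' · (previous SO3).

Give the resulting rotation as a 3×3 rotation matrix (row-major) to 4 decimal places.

rotation (matrix) = ((0.9974, 0.0207, -0.0692), (-0.0317, -0.7355, -0.6768), (-0.0649, 0.6772, -0.7329))

source (pnp_recover): camera pose = R=[-0.7649 0.2750 0.5825; -0.2605 0.6950 -0.6702; -0.5891 -0.6643 -0.4600], t=(0.1800, -0.1101, 5.1800)
after S1 (compose_se3): R=[0.7715 0.2014 0.6035; -0.3732 -0.6249 0.6857; 0.5152 -0.7543 -0.4069], t=(-4.9672, 1.9852, 1.9047)
after S2 (invert_se3): R=[0.7715 -0.3732 0.5152; 0.2014 -0.6249 -0.7543; 0.6035 0.6857 -0.4069], t=(3.5919, 3.6778, 2.4114)
after S3 (rot_of_se3): [0.7715 -0.3732 0.5152; 0.2014 -0.6249 -0.7543; 0.6035 0.6857 -0.4069]
after S4 (compose_so3): [0.9974 0.0207 -0.0692; -0.0317 -0.7355 -0.6768; -0.0649 0.6772 -0.7329]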